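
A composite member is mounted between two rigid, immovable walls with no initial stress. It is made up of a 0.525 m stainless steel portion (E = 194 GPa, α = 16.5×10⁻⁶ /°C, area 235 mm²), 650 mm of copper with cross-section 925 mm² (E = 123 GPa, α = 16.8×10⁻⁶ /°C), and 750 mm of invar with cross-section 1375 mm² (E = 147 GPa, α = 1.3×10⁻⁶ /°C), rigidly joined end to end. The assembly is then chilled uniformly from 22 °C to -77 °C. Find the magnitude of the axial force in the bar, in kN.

If the supports were absent, the total length change would be Σ αᵢΔT Lᵢ = 16.5×10⁻⁶×99×525 + 16.8×10⁻⁶×99×650 + 1.3×10⁻⁶×99×750 = 2.035 mm.
The walls prevent any net length change, so an axial force P (same in every segment) develops. Compatibility: P · Σ Lᵢ/(AᵢEᵢ) = δ_free.
Σ Lᵢ/(AᵢEᵢ) = 525/(235×194×10³) + 650/(925×123×10³) + 750/(1375×147×10³) = 2.094×10⁻⁵ mm/N.
So P = 2.035 / 2.094×10⁻⁵ = 97.19 kN, tensile.

P ≈ 97.2 kN (tensile)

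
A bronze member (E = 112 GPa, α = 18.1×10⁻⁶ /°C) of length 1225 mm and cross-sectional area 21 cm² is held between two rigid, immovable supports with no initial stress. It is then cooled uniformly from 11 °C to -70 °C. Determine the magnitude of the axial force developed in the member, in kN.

Full restraint means ε = 0, so the stress is σ = EαΔT = 112×10³ × 18.1×10⁻⁶ × 81 = 164.2 MPa.
P = AEαΔT = 2100 × 112×10³ × 18.1×10⁻⁶ × 81 = 344.8 kN (tensile).

P ≈ 345 kN (tensile)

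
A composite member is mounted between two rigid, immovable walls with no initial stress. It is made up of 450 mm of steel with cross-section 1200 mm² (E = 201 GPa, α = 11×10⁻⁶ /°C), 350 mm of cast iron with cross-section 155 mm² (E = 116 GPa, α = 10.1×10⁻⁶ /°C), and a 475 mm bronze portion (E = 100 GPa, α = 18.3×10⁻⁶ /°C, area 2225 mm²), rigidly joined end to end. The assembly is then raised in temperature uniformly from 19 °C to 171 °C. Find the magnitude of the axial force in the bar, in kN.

P ≈ 111 kN (compressive)

Free thermal expansion of the whole bar: Σ αᵢΔT Lᵢ = 11×10⁻⁶×152×450 + 10.1×10⁻⁶×152×350 + 18.3×10⁻⁶×152×475 = 2.611 mm.
The rigid supports impose zero overall length change; the single axial force P common to all segments must satisfy P Σ Lᵢ/(AᵢEᵢ) = δ_free.
The series flexibility is Σ Lᵢ/(AᵢEᵢ) = 450/(1200×201×10³) + 350/(155×116×10³) + 475/(2225×100×10³) = 2.347×10⁻⁵ mm/N.
P = 2.611 / 2.347×10⁻⁵ = 111300 N = 111.3 kN, compressive.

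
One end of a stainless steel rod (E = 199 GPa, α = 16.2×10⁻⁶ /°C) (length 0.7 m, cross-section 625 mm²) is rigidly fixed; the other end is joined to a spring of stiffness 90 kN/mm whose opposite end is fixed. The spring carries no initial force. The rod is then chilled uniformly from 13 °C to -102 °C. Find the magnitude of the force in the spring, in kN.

If the spring were absent the rod would shorten by αΔT L = 16.2×10⁻⁶ × 115 × 700 = 1.304 mm.
Let P be the tensile force in the spring. The rod extends elastically by PL/(AE) and the spring stretches by P/k; together these equal δ_free.
So P = δ_free / [L/(AE) + 1/k] = 1.304 / [ 700/(625×199×10³) + 1/(90×10³) ].
P = 1.304 / 1.674×10⁻⁵ = 77910 N.

P ≈ 77.9 kN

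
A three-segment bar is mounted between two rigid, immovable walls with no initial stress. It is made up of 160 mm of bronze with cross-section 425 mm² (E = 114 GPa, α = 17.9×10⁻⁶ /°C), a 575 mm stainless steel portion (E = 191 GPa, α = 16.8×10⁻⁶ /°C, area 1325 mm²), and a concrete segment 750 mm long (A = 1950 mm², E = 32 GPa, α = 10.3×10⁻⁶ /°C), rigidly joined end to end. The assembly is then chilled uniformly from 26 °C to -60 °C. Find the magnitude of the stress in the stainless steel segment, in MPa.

σ ≈ 74.7 MPa (tensile)

If the supports were absent, the total length change would be Σ αᵢΔT Lᵢ = 17.9×10⁻⁶×86×160 + 16.8×10⁻⁶×86×575 + 10.3×10⁻⁶×86×750 = 1.741 mm.
The rigid supports impose zero overall length change; the single axial force P common to all segments must satisfy P Σ Lᵢ/(AᵢEᵢ) = δ_free.
Σ Lᵢ/(AᵢEᵢ) = 160/(425×114×10³) + 575/(1325×191×10³) + 750/(1950×32×10³) = 1.759×10⁻⁵ mm/N.
P = 1.741 / 1.759×10⁻⁵ = 98980 N = 98.98 kN, tensile.
σ_{stainless steel} = P / A = 98980 / 1325 = 74.7 MPa.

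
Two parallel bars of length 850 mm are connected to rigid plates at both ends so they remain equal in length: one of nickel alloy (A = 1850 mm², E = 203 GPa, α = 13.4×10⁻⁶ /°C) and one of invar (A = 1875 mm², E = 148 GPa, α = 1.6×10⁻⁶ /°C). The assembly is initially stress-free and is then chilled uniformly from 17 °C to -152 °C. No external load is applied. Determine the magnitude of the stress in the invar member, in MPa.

Equilibrium of a rigid end plate with no external load gives equal and opposite internal forces ±P in the two members. Since α_{nickel alloy} > α_{invar}, cooling drives the nickel alloy into tension and the invar into compression.
Compatibility of the two members (thermal + elastic change equal): (α₁ − α₂)ΔT = P·[1/(A₁E₁) + 1/(A₂E₂)].
|α₁ − α₂|·ΔT = 11.8×10⁻⁶ × 169 = 0.001994.
1/(A₁E₁) + 1/(A₂E₂) = 1/(1850×203×10³) + 1/(1875×148×10³) = 6.266×10⁻⁹ N⁻¹.
So P = 0.001994 / 6.266×10⁻⁹ = 318.2 kN.
σ_{invar} = P/A₂ = 318200/1875 = 169.7 MPa, compressive.

σ ≈ 170 MPa (compressive)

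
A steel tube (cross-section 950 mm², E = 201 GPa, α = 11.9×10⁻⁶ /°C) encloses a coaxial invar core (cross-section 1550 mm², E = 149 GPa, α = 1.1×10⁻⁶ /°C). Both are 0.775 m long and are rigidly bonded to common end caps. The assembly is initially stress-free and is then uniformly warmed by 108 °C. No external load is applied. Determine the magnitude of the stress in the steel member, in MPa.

Both members must finish at the same length. With the larger α, the steel tends to over-expand; the plates restrain it, putting the steel in compression and the invar in tension. With no external load the two internal forces are equal and opposite, magnitude P.
Setting the final lengths equal and cancelling L: (α₁ − α₂)ΔT = P/(A₁E₁) + P/(A₂E₂).
|α₁ − α₂|·ΔT = 10.8×10⁻⁶ × 108 = 0.001166.
1/(A₁E₁) + 1/(A₂E₂) = 1/(950×201×10³) + 1/(1550×149×10³) = 9.567×10⁻⁹ N⁻¹.
P = 0.001166 / 9.567×10⁻⁹ = 121900 N = 121.9 kN.
σ_{steel} = P/A₁ = 121900/950 = 128.3 MPa, compressive.

σ ≈ 128 MPa (compressive)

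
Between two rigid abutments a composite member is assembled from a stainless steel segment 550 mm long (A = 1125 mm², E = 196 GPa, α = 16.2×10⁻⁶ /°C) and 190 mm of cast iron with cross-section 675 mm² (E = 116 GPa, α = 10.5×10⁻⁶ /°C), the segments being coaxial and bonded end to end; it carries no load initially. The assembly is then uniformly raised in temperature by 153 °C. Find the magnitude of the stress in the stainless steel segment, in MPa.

σ ≈ 301 MPa (compressive)

Free thermal expansion of the whole bar: Σ αᵢΔT Lᵢ = 16.2×10⁻⁶×153×550 + 10.5×10⁻⁶×153×190 = 1.668 mm.
The walls prevent any net length change, so an axial force P (same in every segment) develops. Compatibility: P · Σ Lᵢ/(AᵢEᵢ) = δ_free.
Σ Lᵢ/(AᵢEᵢ) = 550/(1125×196×10³) + 190/(675×116×10³) = 4.921×10⁻⁶ mm/N.
So P = 1.668 / 4.921×10⁻⁶ = 339.1 kN, compressive.
σ_{stainless steel} = P / A = 339100 / 1125 = 301.4 MPa.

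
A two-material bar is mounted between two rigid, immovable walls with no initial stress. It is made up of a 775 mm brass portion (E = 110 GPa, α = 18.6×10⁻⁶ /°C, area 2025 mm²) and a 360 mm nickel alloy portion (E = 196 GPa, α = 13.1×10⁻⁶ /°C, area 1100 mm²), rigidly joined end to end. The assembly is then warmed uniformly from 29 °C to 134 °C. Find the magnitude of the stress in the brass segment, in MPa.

σ ≈ 193 MPa (compressive)

Free thermal expansion of the whole bar: Σ αᵢΔT Lᵢ = 18.6×10⁻⁶×105×775 + 13.1×10⁻⁶×105×360 = 2.009 mm.
Since the ends are fixed, an axial force P builds up, equal in every segment, with P · Σ Lᵢ/(AᵢEᵢ) = δ_free.
The series flexibility is Σ Lᵢ/(AᵢEᵢ) = 775/(2025×110×10³) + 360/(1100×196×10³) = 5.149×10⁻⁶ mm/N.
Hence P = δ_free / Σ(L/AE) = 2.009/5.149×10⁻⁶ = 390.1 kN (compressive).
σ_{brass} = P / A = 390100 / 2025 = 192.7 MPa.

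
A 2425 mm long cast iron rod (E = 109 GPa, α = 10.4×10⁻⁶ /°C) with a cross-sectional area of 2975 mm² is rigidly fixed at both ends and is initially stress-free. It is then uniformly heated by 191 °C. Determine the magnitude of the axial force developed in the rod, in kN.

The ends cannot move, so σ = EαΔT = 109×10³ × 10.4×10⁻⁶ × 191 = 216.5 MPa.
P = AEαΔT = 2975 × 109×10³ × 10.4×10⁻⁶ × 191 = 644.1 kN (compressive).

P ≈ 644 kN (compressive)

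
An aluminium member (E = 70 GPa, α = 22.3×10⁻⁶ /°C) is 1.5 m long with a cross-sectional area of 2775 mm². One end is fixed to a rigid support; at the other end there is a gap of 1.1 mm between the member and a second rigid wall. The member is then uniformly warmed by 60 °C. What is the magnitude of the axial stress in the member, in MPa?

Unrestrained expansion: δ_free = αΔT L = 22.3×10⁻⁶ × 60 × 1500 = 2.007 mm.
This exceeds the 1.1 mm gap, so the wall pushes back. The portion of expansion that must be recovered elastically is δ_free − gap = 2.007 − 1.1 = 0.907 mm.
That suppressed elongation corresponds to σ = E·Δ/L = 70×10³ × 0.907/1500 = 42.33 MPa.

σ ≈ 42.3 MPa (compressive)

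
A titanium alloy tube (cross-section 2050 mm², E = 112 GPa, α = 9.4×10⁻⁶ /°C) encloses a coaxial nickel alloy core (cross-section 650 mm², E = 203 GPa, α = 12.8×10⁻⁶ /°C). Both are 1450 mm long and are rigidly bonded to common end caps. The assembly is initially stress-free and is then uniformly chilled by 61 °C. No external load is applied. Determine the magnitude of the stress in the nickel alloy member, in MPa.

Both members must finish at the same length. With the larger α, the nickel alloy tends to over-contract; the plates restrain it, putting the nickel alloy in tension and the titanium alloy in compression. With no external load the two internal forces are equal and opposite, magnitude P.
Equating the net (thermal + elastic) strains gives |α₁ − α₂|·ΔT = P·[1/(A₁E₁) + 1/(A₂E₂)].
|α₁ − α₂|·ΔT = 3.4×10⁻⁶ × 61 = 0.0002074.
1/(A₁E₁) + 1/(A₂E₂) = 1/(2050×112×10³) + 1/(650×203×10³) = 1.193×10⁻⁸ N⁻¹.
So P = 0.0002074 / 1.193×10⁻⁸ = 17.38 kN.
σ_{nickel alloy} = P/A₂ = 17380/650 = 26.74 MPa, tensile.

σ ≈ 26.7 MPa (tensile)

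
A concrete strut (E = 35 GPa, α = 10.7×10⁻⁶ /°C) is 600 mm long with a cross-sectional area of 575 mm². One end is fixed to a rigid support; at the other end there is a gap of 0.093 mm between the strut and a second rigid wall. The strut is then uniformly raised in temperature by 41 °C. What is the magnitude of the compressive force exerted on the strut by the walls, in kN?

P ≈ 5.71 kN

Free thermal elongation = αΔT L = 10.7×10⁻⁶ × 41 × 600 = 0.2632 mm.
This exceeds the 0.093 mm gap, so the wall pushes back. The portion of expansion that must be recovered elastically is δ_free − gap = 0.2632 − 0.093 = 0.1702 mm.
Compatibility: PL/(AE) = 0.1702 mm, so σ = P/A = E × (0.1702/600) = 9.93 MPa.
Force on the wall = σA = 9.93 × 575 mm² = 5.709 kN.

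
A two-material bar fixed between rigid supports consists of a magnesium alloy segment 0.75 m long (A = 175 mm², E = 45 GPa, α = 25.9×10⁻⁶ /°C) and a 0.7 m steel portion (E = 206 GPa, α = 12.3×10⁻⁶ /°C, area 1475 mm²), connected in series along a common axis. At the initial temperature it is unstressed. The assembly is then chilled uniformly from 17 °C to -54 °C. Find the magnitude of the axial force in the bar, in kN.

P ≈ 20.4 kN (tensile)

Free thermal contraction of the whole bar: Σ αᵢΔT Lᵢ = 25.9×10⁻⁶×71×750 + 12.3×10⁻⁶×71×700 = 1.99 mm.
The walls prevent any net length change, so an axial force P (same in every segment) develops. Compatibility: P · Σ Lᵢ/(AᵢEᵢ) = δ_free.
Σ Lᵢ/(AᵢEᵢ) = 750/(175×45×10³) + 700/(1475×206×10³) = 9.754×10⁻⁵ mm/N.
So P = 1.99 / 9.754×10⁻⁵ = 20.41 kN, tensile.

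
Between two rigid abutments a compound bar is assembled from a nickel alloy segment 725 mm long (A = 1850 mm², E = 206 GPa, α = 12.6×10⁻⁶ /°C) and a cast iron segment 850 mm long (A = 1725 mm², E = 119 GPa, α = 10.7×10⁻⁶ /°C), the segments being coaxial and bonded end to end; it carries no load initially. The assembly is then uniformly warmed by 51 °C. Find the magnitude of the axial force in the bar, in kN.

With the walls removed the bar would change length by δ_free = Σ αᵢΔT Lᵢ = 12.6×10⁻⁶×51×725 + 10.7×10⁻⁶×51×850 = 0.9297 mm.
The walls prevent any net length change, so an axial force P (same in every segment) develops. Compatibility: P · Σ Lᵢ/(AᵢEᵢ) = δ_free.
The series flexibility is Σ Lᵢ/(AᵢEᵢ) = 725/(1850×206×10³) + 850/(1725×119×10³) = 6.043×10⁻⁶ mm/N.
Hence P = δ_free / Σ(L/AE) = 0.9297/6.043×10⁻⁶ = 153.8 kN (compressive).

P ≈ 154 kN (compressive)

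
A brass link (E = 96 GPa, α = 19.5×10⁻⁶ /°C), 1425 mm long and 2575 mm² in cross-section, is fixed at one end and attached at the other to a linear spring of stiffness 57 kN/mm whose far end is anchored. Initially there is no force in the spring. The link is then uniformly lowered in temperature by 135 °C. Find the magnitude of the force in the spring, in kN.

The unrestrained thermal change is αΔT L = 19.5×10⁻⁶ × 135 × 1425 = 3.751 mm.
Let P be the tensile force in the spring. The link extends elastically by PL/(AE) and the spring stretches by P/k; together these equal δ_free.
So P = δ_free / [L/(AE) + 1/k] = 3.751 / [ 1425/(2575×96×10³) + 1/(57×10³) ].
P = 3.751 / 2.331×10⁻⁵ = 160900 N.

P ≈ 161 kN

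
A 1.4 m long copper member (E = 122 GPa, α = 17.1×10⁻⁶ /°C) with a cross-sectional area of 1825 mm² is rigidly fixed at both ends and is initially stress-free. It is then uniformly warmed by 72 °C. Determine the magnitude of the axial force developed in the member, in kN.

With zero net strain, σ = E·αΔT = 122 GPa × 17.1×10⁻⁶ × 72 = 150.2 MPa.
Then P = σA = 150.2 × 1825 mm² = 274.1 kN, compressive.

P ≈ 274 kN (compressive)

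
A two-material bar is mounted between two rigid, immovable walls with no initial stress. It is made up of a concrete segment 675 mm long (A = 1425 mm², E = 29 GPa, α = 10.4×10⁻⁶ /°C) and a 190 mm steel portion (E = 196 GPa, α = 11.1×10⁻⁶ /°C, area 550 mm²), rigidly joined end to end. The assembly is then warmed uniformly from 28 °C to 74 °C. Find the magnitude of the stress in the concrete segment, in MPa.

With the walls removed the bar would change length by δ_free = Σ αᵢΔT Lᵢ = 10.4×10⁻⁶×46×675 + 11.1×10⁻⁶×46×190 = 0.4199 mm.
The rigid supports impose zero overall length change; the single axial force P common to all segments must satisfy P Σ Lᵢ/(AᵢEᵢ) = δ_free.
Σ Lᵢ/(AᵢEᵢ) = 675/(1425×29×10³) + 190/(550×196×10³) = 1.81×10⁻⁵ mm/N.
So P = 0.4199 / 1.81×10⁻⁵ = 23.21 kN, compressive.
σ_{concrete} = P / A = 23210 / 1425 = 16.28 MPa.

σ ≈ 16.3 MPa (compressive)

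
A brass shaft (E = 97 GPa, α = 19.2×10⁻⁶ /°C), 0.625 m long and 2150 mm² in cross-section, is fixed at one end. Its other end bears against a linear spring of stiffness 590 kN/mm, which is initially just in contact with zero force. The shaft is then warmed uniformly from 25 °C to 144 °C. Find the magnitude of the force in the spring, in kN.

P ≈ 304 kN

Free thermal expansion: δ_free = αΔT L = 19.2×10⁻⁶ × 119 × 625 = 1.428 mm.
With a force P in the spring, the elastic change of the shaft is PL/(AE) and that of the spring is P/k; compatibility requires their sum to equal δ_free.
P [ L/(AE) + 1/k ] = δ_free → P [ 625/(2150×97×10³) + 1/(590×10³) ] = 1.428.
P = 1.428 / 4.692×10⁻⁶ = 304400 N.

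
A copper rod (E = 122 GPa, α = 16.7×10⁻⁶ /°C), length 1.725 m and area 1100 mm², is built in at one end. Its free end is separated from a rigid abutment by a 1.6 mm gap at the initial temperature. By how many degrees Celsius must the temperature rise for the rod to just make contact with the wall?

Contact occurs when the free expansion equals the gap: αΔT L = 1.6 mm.
So ΔT = g/(αL) = 1.6/(16.7×10⁻⁶ × 1725) = 55.54 °C.

ΔT ≈ 55.5 °C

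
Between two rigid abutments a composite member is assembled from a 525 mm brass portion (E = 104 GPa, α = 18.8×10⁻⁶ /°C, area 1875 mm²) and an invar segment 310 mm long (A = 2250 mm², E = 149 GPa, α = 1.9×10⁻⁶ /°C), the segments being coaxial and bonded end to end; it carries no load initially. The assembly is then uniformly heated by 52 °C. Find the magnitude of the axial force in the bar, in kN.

With the walls removed the bar would change length by δ_free = Σ αᵢΔT Lᵢ = 18.8×10⁻⁶×52×525 + 1.9×10⁻⁶×52×310 = 0.5439 mm.
The walls prevent any net length change, so an axial force P (same in every segment) develops. Compatibility: P · Σ Lᵢ/(AᵢEᵢ) = δ_free.
Σ Lᵢ/(AᵢEᵢ) = 525/(1875×104×10³) + 310/(2250×149×10³) = 3.617×10⁻⁶ mm/N.
So P = 0.5439 / 3.617×10⁻⁶ = 150.4 kN, compressive.

P ≈ 150 kN (compressive)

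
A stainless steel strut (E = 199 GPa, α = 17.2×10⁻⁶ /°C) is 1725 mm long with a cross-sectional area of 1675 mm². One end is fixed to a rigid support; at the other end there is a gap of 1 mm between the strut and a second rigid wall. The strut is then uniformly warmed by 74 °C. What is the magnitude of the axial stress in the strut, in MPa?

σ ≈ 138 MPa (compressive)

Free thermal elongation = αΔT L = 17.2×10⁻⁶ × 74 × 1725 = 2.196 mm.
After closing the 1 mm clearance, 2.196 − 1 = 1.196 mm of expansion remains to be suppressed by the wall.
So σ = E(δ_free − g)/L = 199×10³ × 1.196/1725 = 137.9 MPa.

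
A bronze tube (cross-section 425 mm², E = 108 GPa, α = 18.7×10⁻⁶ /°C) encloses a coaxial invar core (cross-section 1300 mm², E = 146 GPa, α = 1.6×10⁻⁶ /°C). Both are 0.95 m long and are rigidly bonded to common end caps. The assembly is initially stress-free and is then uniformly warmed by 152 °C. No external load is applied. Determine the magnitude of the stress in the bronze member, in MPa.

Equilibrium of a rigid end plate with no external load gives equal and opposite internal forces ±P in the two members. Since α_{bronze} > α_{invar}, heating drives the bronze into compression and the invar into tension.
Compatibility of the two members (thermal + elastic change equal): (α₁ − α₂)ΔT = P·[1/(A₁E₁) + 1/(A₂E₂)].
|α₁ − α₂|·ΔT = 17.1×10⁻⁶ × 152 = 0.002599.
1/(A₁E₁) + 1/(A₂E₂) = 1/(425×108×10³) + 1/(1300×146×10³) = 2.706×10⁻⁸ N⁻¹.
P = 0.002599 / 2.706×10⁻⁸ = 96070 N = 96.07 kN.
σ_{bronze} = P/A₁ = 96070/425 = 226 MPa, compressive.

σ ≈ 226 MPa (compressive)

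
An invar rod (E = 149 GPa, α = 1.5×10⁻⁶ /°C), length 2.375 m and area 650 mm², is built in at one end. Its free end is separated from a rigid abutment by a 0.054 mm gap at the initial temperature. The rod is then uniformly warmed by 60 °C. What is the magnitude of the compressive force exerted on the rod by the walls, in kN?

P ≈ 6.51 kN

Unrestrained expansion: δ_free = αΔT L = 1.5×10⁻⁶ × 60 × 2375 = 0.2138 mm.
This exceeds the 0.054 mm gap, so the wall pushes back. The portion of expansion that must be recovered elastically is δ_free − gap = 0.2138 − 0.054 = 0.1598 mm.
That suppressed elongation corresponds to σ = E·Δ/L = 149×10³ × 0.1598/2375 = 10.02 MPa.
Force on the wall = σA = 10.02 × 650 mm² = 6.514 kN.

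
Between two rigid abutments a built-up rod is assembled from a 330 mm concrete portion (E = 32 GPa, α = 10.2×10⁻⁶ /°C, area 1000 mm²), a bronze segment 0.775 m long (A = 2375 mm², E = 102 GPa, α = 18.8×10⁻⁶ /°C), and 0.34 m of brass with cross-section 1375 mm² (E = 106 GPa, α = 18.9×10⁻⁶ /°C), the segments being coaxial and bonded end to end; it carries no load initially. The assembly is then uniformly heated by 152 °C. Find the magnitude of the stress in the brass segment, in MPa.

If the supports were absent, the total length change would be Σ αᵢΔT Lᵢ = 10.2×10⁻⁶×152×330 + 18.8×10⁻⁶×152×775 + 18.9×10⁻⁶×152×340 = 3.703 mm.
The walls prevent any net length change, so an axial force P (same in every segment) develops. Compatibility: P · Σ Lᵢ/(AᵢEᵢ) = δ_free.
Σ Lᵢ/(AᵢEᵢ) = 330/(1000×32×10³) + 775/(2375×102×10³) + 340/(1375×106×10³) = 1.584×10⁻⁵ mm/N.
Hence P = δ_free / Σ(L/AE) = 3.703/1.584×10⁻⁵ = 233.7 kN (compressive).
σ_{brass} = P / A = 233700 / 1375 = 170 MPa.

σ ≈ 170 MPa (compressive)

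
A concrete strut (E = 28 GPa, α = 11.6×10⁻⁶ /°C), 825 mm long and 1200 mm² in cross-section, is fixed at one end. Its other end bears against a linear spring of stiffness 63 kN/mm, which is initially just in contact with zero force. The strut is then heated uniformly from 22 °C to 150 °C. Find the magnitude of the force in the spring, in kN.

P ≈ 30.3 kN

The unrestrained thermal change is αΔT L = 11.6×10⁻⁶ × 128 × 825 = 1.225 mm.
Let P be the compressive force at the spring. The strut shortens elastically by PL/(AE) and the spring compresses by P/k; together these equal δ_free.
So P = δ_free / [L/(AE) + 1/k] = 1.225 / [ 825/(1200×28×10³) + 1/(63×10³) ].
P = 1.225 / 4.043×10⁻⁵ = 30300 N.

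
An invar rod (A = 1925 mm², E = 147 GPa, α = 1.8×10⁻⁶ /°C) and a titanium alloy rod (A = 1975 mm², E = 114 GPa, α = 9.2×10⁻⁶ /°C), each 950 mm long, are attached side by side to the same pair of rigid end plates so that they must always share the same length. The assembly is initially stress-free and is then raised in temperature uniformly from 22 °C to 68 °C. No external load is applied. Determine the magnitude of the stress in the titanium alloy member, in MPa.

The titanium alloy has the larger α, so on heating it would change length more than the invar if both were free. The rigid plates force a common final length, so the titanium alloy is put into compression and the invar into tension, with equal and opposite forces P (no external load).
Compatibility of the two members (thermal + elastic change equal): (α₁ − α₂)ΔT = P·[1/(A₁E₁) + 1/(A₂E₂)].
|α₁ − α₂|·ΔT = 7.4×10⁻⁶ × 46 = 0.0003404.
1/(A₁E₁) + 1/(A₂E₂) = 1/(1925×147×10³) + 1/(1975×114×10³) = 7.975×10⁻⁹ N⁻¹.
So P = 0.0003404 / 7.975×10⁻⁹ = 42.68 kN.
σ_{titanium alloy} = P/A₂ = 42680/1975 = 21.61 MPa, compressive.

σ ≈ 21.6 MPa (compressive)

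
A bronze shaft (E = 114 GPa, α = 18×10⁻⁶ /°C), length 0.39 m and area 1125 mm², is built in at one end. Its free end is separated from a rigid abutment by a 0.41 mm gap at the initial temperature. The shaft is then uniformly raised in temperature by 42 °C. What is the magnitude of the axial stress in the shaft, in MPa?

σ ≈ 0 MPa

If the wall were absent the shaft would grow by αΔT L = 18×10⁻⁶ × 42 × 390 = 0.2948 mm.
Since δ_free = 0.295 mm is less than the 0.41 mm gap, the shaft never touches the wall. No axial force develops.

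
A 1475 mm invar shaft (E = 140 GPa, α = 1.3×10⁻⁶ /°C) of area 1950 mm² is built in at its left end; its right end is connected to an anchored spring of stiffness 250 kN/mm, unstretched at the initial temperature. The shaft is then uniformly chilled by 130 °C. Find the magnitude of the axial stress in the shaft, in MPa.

σ ≈ 13.6 MPa (tensile)

The unrestrained thermal change is αΔT L = 1.3×10⁻⁶ × 130 × 1475 = 0.2493 mm.
With a force P in the spring, the elastic change of the shaft is PL/(AE) and that of the spring is P/k; compatibility requires their sum to equal δ_free.
So P = δ_free / [L/(AE) + 1/k] = 0.2493 / [ 1475/(1950×140×10³) + 1/(250×10³) ].
P = 0.2493 / 9.403×10⁻⁶ = 26510 N.
σ = P/A = 26510/1950 = 13.6 MPa.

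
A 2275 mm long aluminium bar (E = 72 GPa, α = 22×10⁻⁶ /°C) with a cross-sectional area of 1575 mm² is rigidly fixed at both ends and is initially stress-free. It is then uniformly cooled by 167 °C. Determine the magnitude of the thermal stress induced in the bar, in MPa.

σ ≈ 265 MPa (tensile)

Because both ends are immovable the net strain is zero, and the suppressed thermal strain is αΔT = 22×10⁻⁶ × 167 = 3674×10⁻⁶.
The stress required to suppress this strain is σ = Eε = 72×10³ × 3674×10⁻⁶ = 264.5 MPa, tensile since the bar is trying to contract.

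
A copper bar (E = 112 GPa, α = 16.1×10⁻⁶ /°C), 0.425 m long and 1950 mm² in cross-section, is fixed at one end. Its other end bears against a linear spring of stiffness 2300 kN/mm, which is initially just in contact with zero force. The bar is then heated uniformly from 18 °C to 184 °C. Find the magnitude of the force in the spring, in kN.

If the spring were absent the bar would lengthen by αΔT L = 16.1×10⁻⁶ × 166 × 425 = 1.136 mm.
With a force P in the spring, the elastic change of the bar is PL/(AE) and that of the spring is P/k; compatibility requires their sum to equal δ_free.
So P = δ_free / [L/(AE) + 1/k] = 1.136 / [ 425/(1950×112×10³) + 1/(2300×10³) ].
P = 1.136 / 2.381×10⁻⁶ = 477100 N.

P ≈ 477 kN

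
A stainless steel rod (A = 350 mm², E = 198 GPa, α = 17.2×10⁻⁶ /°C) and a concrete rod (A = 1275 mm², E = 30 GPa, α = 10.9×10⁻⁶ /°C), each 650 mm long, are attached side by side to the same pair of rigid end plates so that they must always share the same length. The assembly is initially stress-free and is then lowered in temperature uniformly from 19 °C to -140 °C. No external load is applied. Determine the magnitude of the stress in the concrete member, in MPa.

The stainless steel has the larger α, so on cooling it would change length more than the concrete if both were free. The rigid plates force a common final length, so the stainless steel is put into tension and the concrete into compression, with equal and opposite forces P (no external load).
Compatibility of the two members (thermal + elastic change equal): (α₁ − α₂)ΔT = P·[1/(A₁E₁) + 1/(A₂E₂)].
|α₁ − α₂|·ΔT = 6.3×10⁻⁶ × 159 = 0.001002.
1/(A₁E₁) + 1/(A₂E₂) = 1/(350×198×10³) + 1/(1275×30×10³) = 4.057×10⁻⁸ N⁻¹.
P = 0.001002 / 4.057×10⁻⁸ = 24690 N = 24.69 kN.
σ_{concrete} = P/A₂ = 24690/1275 = 19.36 MPa, compressive.

σ ≈ 19.4 MPa (compressive)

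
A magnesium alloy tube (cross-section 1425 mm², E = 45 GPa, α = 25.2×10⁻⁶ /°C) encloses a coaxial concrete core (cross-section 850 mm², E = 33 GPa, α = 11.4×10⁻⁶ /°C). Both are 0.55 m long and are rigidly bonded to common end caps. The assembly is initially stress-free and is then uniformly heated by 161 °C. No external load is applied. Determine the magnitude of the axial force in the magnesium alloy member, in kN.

P ≈ 43.4 kN (compressive in the magnesium alloy)

The magnesium alloy has the larger α, so on heating it would change length more than the concrete if both were free. The rigid plates force a common final length, so the magnesium alloy is put into compression and the concrete into tension, with equal and opposite forces P (no external load).
Compatibility of the two members (thermal + elastic change equal): (α₁ − α₂)ΔT = P·[1/(A₁E₁) + 1/(A₂E₂)].
|α₁ − α₂|·ΔT = 13.8×10⁻⁶ × 161 = 0.002222.
1/(A₁E₁) + 1/(A₂E₂) = 1/(1425×45×10³) + 1/(850×33×10³) = 5.125×10⁻⁸ N⁻¹.
So P = 0.002222 / 5.125×10⁻⁸ = 43.36 kN.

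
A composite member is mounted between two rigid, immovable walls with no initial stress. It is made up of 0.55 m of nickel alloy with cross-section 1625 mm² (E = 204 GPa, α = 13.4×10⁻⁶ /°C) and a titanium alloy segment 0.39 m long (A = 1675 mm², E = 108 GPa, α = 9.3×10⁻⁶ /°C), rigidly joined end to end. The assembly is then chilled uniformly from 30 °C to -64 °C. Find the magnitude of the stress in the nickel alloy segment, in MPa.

With the walls removed the bar would change length by δ_free = Σ αᵢΔT Lᵢ = 13.4×10⁻⁶×94×550 + 9.3×10⁻⁶×94×390 = 1.034 mm.
Since the ends are fixed, an axial force P builds up, equal in every segment, with P · Σ Lᵢ/(AᵢEᵢ) = δ_free.
Σ Lᵢ/(AᵢEᵢ) = 550/(1625×204×10³) + 390/(1675×108×10³) = 3.815×10⁻⁶ mm/N.
P = 1.034 / 3.815×10⁻⁶ = 271000 N = 271 kN, tensile.
σ_{nickel alloy} = P / A = 271000 / 1625 = 166.7 MPa.

σ ≈ 167 MPa (tensile)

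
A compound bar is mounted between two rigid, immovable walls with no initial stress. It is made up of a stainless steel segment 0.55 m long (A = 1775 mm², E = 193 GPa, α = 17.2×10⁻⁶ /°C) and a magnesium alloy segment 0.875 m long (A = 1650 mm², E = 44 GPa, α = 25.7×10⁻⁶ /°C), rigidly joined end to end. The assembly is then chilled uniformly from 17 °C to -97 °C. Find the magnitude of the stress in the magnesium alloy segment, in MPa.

If the supports were absent, the total length change would be Σ αᵢΔT Lᵢ = 17.2×10⁻⁶×114×550 + 25.7×10⁻⁶×114×875 = 3.642 mm.
Since the ends are fixed, an axial force P builds up, equal in every segment, with P · Σ Lᵢ/(AᵢEᵢ) = δ_free.
The series flexibility is Σ Lᵢ/(AᵢEᵢ) = 550/(1775×193×10³) + 875/(1650×44×10³) = 1.366×10⁻⁵ mm/N.
Hence P = δ_free / Σ(L/AE) = 3.642/1.366×10⁻⁵ = 266.7 kN (tensile).
σ_{magnesium alloy} = P / A = 266700 / 1650 = 161.6 MPa.

σ ≈ 162 MPa (tensile)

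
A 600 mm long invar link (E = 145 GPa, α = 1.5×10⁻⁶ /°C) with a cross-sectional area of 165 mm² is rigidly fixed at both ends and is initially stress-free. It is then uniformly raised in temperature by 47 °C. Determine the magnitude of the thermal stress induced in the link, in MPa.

σ ≈ 10.2 MPa (compressive)

Because both ends are immovable the net strain is zero, and the suppressed thermal strain is αΔT = 1.5×10⁻⁶ × 47 = 70.5×10⁻⁶.
σ = EαΔT = 145×10³ × 1.5×10⁻⁶ × 47 = 10.22 MPa (compressive; the link is trying to expand).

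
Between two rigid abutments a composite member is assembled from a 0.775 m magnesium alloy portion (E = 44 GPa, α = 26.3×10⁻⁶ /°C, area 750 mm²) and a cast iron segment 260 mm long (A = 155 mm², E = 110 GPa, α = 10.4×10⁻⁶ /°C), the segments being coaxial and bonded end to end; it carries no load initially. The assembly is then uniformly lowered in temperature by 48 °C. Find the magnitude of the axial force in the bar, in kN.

P ≈ 28.6 kN (tensile)

If the supports were absent, the total length change would be Σ αᵢΔT Lᵢ = 26.3×10⁻⁶×48×775 + 10.4×10⁻⁶×48×260 = 1.108 mm.
The walls prevent any net length change, so an axial force P (same in every segment) develops. Compatibility: P · Σ Lᵢ/(AᵢEᵢ) = δ_free.
The series flexibility is Σ Lᵢ/(AᵢEᵢ) = 775/(750×44×10³) + 260/(155×110×10³) = 3.873×10⁻⁵ mm/N.
P = 1.108 / 3.873×10⁻⁵ = 28610 N = 28.61 kN, tensile.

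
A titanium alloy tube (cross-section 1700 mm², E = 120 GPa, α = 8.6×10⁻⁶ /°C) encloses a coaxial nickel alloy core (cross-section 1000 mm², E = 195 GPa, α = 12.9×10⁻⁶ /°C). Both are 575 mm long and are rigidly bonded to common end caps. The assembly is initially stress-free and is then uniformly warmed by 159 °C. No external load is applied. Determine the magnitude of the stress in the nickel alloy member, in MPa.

σ ≈ 68.2 MPa (compressive)

Equilibrium of a rigid end plate with no external load gives equal and opposite internal forces ±P in the two members. Since α_{nickel alloy} > α_{titanium alloy}, heating drives the nickel alloy into compression and the titanium alloy into tension.
Setting the final lengths equal and cancelling L: (α₁ − α₂)ΔT = P/(A₁E₁) + P/(A₂E₂).
|α₁ − α₂|·ΔT = 4.3×10⁻⁶ × 159 = 0.0006837.
1/(A₁E₁) + 1/(A₂E₂) = 1/(1700×120×10³) + 1/(1000×195×10³) = 1.003×10⁻⁸ N⁻¹.
P = 0.0006837 / 1.003×10⁻⁸ = 68160 N = 68.16 kN.
σ_{nickel alloy} = P/A₂ = 68160/1000 = 68.16 MPa, compressive.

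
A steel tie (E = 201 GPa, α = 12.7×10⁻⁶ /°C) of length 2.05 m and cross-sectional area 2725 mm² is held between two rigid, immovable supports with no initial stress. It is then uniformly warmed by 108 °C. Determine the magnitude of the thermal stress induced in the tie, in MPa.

With length fixed, the mechanical strain must cancel the thermal strain αΔT = 12.7×10⁻⁶ × 108 = 1371.6×10⁻⁶.
Hence σ = E·αΔT = 201×10³ × 1371.6×10⁻⁶ = 275.7 MPa, compressive.

σ ≈ 276 MPa (compressive)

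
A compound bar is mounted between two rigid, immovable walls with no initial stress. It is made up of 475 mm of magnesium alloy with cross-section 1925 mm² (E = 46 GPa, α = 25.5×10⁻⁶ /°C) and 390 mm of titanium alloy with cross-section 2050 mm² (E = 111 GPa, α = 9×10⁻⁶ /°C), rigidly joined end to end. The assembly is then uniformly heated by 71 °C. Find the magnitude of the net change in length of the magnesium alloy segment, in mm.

|ΔL| ≈ 0.0194 mm

With the walls removed the bar would change length by δ_free = Σ αᵢΔT Lᵢ = 25.5×10⁻⁶×71×475 + 9×10⁻⁶×71×390 = 1.109 mm.
The rigid supports impose zero overall length change; the single axial force P common to all segments must satisfy P Σ Lᵢ/(AᵢEᵢ) = δ_free.
Σ Lᵢ/(AᵢEᵢ) = 475/(1925×46×10³) + 390/(2050×111×10³) = 7.078×10⁻⁶ mm/N.
So P = 1.109 / 7.078×10⁻⁶ = 156.7 kN, compressive.
For the magnesium alloy segment, free thermal change = 25.5×10⁻⁶×71×475 = 0.86 mm and elastic change from P = 156700×475/(1925×46×10³) = 0.8406 mm; these oppose, so the net change is 0.0194 mm (segment lengthens).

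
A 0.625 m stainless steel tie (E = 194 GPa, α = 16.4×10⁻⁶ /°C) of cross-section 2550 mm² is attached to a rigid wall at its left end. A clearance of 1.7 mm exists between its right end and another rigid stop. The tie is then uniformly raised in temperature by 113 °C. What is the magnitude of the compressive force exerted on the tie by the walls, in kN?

Free thermal elongation = αΔT L = 16.4×10⁻⁶ × 113 × 625 = 1.158 mm.
This is smaller than the 1.7 mm clearance, so the tie expands freely without reaching the stop — the stress is zero.

P ≈ 0 kN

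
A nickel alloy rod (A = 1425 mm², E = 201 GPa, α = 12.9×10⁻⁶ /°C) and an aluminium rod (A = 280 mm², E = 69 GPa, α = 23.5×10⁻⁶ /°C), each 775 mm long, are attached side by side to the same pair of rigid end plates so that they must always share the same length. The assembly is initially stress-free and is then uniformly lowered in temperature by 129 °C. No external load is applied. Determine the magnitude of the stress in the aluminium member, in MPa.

σ ≈ 88.4 MPa (tensile)

Both members must finish at the same length. With the larger α, the aluminium tends to over-contract; the plates restrain it, putting the aluminium in tension and the nickel alloy in compression. With no external load the two internal forces are equal and opposite, magnitude P.
Compatibility of the two members (thermal + elastic change equal): (α₁ − α₂)ΔT = P·[1/(A₁E₁) + 1/(A₂E₂)].
|α₁ − α₂|·ΔT = 10.6×10⁻⁶ × 129 = 0.001367.
1/(A₁E₁) + 1/(A₂E₂) = 1/(1425×201×10³) + 1/(280×69×10³) = 5.525×10⁻⁸ N⁻¹.
P = 0.001367 / 5.525×10⁻⁸ = 24750 N = 24.75 kN.
σ_{aluminium} = P/A₂ = 24750/280 = 88.39 MPa, tensile.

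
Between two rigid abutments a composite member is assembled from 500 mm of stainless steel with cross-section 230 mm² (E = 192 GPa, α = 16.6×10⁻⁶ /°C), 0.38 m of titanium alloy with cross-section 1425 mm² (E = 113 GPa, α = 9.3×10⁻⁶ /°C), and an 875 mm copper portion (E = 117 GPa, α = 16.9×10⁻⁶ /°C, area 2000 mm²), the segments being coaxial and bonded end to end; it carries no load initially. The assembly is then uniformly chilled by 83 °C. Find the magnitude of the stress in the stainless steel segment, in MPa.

σ ≈ 551 MPa (tensile)

If the supports were absent, the total length change would be Σ αᵢΔT Lᵢ = 16.6×10⁻⁶×83×500 + 9.3×10⁻⁶×83×380 + 16.9×10⁻⁶×83×875 = 2.21 mm.
The rigid supports impose zero overall length change; the single axial force P common to all segments must satisfy P Σ Lᵢ/(AᵢEᵢ) = δ_free.
The series flexibility is Σ Lᵢ/(AᵢEᵢ) = 500/(230×192×10³) + 380/(1425×113×10³) + 875/(2000×117×10³) = 1.742×10⁻⁵ mm/N.
P = 2.21 / 1.742×10⁻⁵ = 126800 N = 126.8 kN, tensile.
σ_{stainless steel} = P / A = 126800 / 230 = 551.4 MPa.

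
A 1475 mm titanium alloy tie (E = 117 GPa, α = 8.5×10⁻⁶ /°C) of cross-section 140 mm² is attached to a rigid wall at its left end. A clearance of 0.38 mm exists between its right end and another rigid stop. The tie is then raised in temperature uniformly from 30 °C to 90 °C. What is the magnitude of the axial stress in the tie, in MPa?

σ ≈ 29.5 MPa (compressive)

Unrestrained expansion: δ_free = αΔT L = 8.5×10⁻⁶ × 60 × 1475 = 0.7523 mm.
This exceeds the 0.38 mm gap, so the wall pushes back. The portion of expansion that must be recovered elastically is δ_free − gap = 0.7523 − 0.38 = 0.3723 mm.
That suppressed elongation corresponds to σ = E·Δ/L = 117×10³ × 0.3723/1475 = 29.53 MPa.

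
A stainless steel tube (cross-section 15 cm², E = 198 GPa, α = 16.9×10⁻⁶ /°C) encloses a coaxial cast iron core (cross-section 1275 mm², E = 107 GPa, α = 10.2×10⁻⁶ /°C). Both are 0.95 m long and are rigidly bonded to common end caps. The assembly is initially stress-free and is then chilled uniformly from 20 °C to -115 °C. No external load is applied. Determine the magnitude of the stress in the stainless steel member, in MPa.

σ ≈ 56.4 MPa (tensile)

The stainless steel has the larger α, so on cooling it would change length more than the cast iron if both were free. The rigid plates force a common final length, so the stainless steel is put into tension and the cast iron into compression, with equal and opposite forces P (no external load).
Equating the net (thermal + elastic) strains gives |α₁ − α₂|·ΔT = P·[1/(A₁E₁) + 1/(A₂E₂)].
|α₁ − α₂|·ΔT = 6.7×10⁻⁶ × 135 = 0.0009045.
1/(A₁E₁) + 1/(A₂E₂) = 1/(1500×198×10³) + 1/(1275×107×10³) = 1.07×10⁻⁸ N⁻¹.
P = 0.0009045 / 1.07×10⁻⁸ = 84560 N = 84.56 kN.
σ_{stainless steel} = P/A₁ = 84560/1500 = 56.37 MPa, tensile.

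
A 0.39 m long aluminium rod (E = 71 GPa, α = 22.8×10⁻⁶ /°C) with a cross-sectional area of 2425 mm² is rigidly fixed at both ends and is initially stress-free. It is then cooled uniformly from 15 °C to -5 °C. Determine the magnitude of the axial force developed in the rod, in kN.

Full restraint means ε = 0, so the stress is σ = EαΔT = 71×10³ × 22.8×10⁻⁶ × 20 = 32.38 MPa.
Then P = σA = 32.38 × 2425 mm² = 78.51 kN, tensile.

P ≈ 78.5 kN (tensile)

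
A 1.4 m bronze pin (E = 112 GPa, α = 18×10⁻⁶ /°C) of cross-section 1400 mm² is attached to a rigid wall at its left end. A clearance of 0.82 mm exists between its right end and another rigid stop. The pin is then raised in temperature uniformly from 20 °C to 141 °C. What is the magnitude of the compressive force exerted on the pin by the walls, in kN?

P ≈ 250 kN

Free thermal elongation = αΔT L = 18×10⁻⁶ × 121 × 1400 = 3.049 mm.
The gap closes (δ_free > 0.82 mm) and the wall then resists a further 3.049 − 0.82 = 2.229 mm of expansion.
Compatibility: PL/(AE) = 2.229 mm, so σ = P/A = E × (2.229/1400) = 178.3 MPa.
P = σA = 178.3 × 1400 = 249.7 kN.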